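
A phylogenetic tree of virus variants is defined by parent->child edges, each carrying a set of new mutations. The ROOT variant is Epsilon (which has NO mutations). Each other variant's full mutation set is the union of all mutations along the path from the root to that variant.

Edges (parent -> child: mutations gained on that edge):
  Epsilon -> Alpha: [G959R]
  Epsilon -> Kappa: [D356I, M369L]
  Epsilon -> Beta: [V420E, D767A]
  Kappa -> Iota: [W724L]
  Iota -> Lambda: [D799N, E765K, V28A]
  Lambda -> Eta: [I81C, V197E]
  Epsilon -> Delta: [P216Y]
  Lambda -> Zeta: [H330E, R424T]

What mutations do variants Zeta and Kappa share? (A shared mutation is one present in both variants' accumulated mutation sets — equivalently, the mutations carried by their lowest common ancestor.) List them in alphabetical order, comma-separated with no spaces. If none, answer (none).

Accumulating mutations along path to Zeta:
  At Epsilon: gained [] -> total []
  At Kappa: gained ['D356I', 'M369L'] -> total ['D356I', 'M369L']
  At Iota: gained ['W724L'] -> total ['D356I', 'M369L', 'W724L']
  At Lambda: gained ['D799N', 'E765K', 'V28A'] -> total ['D356I', 'D799N', 'E765K', 'M369L', 'V28A', 'W724L']
  At Zeta: gained ['H330E', 'R424T'] -> total ['D356I', 'D799N', 'E765K', 'H330E', 'M369L', 'R424T', 'V28A', 'W724L']
Mutations(Zeta) = ['D356I', 'D799N', 'E765K', 'H330E', 'M369L', 'R424T', 'V28A', 'W724L']
Accumulating mutations along path to Kappa:
  At Epsilon: gained [] -> total []
  At Kappa: gained ['D356I', 'M369L'] -> total ['D356I', 'M369L']
Mutations(Kappa) = ['D356I', 'M369L']
Intersection: ['D356I', 'D799N', 'E765K', 'H330E', 'M369L', 'R424T', 'V28A', 'W724L'] ∩ ['D356I', 'M369L'] = ['D356I', 'M369L']

Answer: D356I,M369L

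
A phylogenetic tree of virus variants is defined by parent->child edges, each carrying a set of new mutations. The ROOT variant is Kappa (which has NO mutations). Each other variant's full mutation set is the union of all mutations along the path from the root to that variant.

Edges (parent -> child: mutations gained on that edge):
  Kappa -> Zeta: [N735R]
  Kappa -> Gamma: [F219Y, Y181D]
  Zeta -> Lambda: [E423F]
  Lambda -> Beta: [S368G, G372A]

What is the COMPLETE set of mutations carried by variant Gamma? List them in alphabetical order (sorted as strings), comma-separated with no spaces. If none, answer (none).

At Kappa: gained [] -> total []
At Gamma: gained ['F219Y', 'Y181D'] -> total ['F219Y', 'Y181D']

Answer: F219Y,Y181D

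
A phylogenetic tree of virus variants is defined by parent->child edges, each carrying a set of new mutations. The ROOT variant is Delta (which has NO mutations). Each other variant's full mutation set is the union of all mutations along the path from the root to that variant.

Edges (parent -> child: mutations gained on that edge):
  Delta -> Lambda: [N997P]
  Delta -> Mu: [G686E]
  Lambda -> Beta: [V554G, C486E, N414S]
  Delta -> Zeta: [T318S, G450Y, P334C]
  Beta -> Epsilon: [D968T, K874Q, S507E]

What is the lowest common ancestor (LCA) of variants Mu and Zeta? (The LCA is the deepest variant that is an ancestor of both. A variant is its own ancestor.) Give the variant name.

Answer: Delta

Derivation:
Path from root to Mu: Delta -> Mu
  ancestors of Mu: {Delta, Mu}
Path from root to Zeta: Delta -> Zeta
  ancestors of Zeta: {Delta, Zeta}
Common ancestors: {Delta}
Walk up from Zeta: Zeta (not in ancestors of Mu), Delta (in ancestors of Mu)
Deepest common ancestor (LCA) = Delta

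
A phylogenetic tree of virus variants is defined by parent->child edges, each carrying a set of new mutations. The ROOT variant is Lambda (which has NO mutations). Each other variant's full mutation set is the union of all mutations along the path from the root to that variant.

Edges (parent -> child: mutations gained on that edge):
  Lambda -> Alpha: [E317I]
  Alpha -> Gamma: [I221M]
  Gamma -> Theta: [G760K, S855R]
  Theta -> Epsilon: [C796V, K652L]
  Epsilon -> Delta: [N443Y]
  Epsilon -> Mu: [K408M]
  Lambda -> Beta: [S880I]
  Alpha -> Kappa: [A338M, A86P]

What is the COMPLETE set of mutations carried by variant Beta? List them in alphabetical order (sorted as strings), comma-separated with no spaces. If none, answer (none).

At Lambda: gained [] -> total []
At Beta: gained ['S880I'] -> total ['S880I']

Answer: S880I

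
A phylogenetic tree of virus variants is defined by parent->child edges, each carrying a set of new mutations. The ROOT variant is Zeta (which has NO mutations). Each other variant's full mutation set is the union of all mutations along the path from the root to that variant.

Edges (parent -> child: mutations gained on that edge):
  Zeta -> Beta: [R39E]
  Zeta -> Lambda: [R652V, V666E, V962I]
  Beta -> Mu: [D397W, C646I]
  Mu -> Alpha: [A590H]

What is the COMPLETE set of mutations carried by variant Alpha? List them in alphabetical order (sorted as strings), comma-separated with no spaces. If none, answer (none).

Answer: A590H,C646I,D397W,R39E

Derivation:
At Zeta: gained [] -> total []
At Beta: gained ['R39E'] -> total ['R39E']
At Mu: gained ['D397W', 'C646I'] -> total ['C646I', 'D397W', 'R39E']
At Alpha: gained ['A590H'] -> total ['A590H', 'C646I', 'D397W', 'R39E']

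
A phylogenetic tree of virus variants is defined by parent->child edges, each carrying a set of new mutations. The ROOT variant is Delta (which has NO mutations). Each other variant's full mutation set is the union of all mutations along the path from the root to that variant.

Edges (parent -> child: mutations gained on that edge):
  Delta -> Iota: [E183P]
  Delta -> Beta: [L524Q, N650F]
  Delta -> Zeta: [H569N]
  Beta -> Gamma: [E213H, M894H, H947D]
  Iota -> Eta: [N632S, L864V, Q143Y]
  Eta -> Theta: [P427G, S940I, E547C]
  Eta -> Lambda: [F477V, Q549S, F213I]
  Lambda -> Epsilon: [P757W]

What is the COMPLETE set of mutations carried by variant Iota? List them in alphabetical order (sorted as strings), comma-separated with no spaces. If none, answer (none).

Answer: E183P

Derivation:
At Delta: gained [] -> total []
At Iota: gained ['E183P'] -> total ['E183P']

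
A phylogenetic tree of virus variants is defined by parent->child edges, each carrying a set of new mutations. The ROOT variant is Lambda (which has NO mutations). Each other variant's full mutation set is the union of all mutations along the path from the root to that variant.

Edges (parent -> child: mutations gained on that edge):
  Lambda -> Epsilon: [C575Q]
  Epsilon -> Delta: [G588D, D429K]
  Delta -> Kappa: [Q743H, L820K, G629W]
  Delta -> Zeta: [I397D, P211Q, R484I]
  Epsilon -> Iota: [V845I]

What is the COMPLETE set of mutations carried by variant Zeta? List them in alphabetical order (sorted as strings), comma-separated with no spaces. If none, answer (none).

At Lambda: gained [] -> total []
At Epsilon: gained ['C575Q'] -> total ['C575Q']
At Delta: gained ['G588D', 'D429K'] -> total ['C575Q', 'D429K', 'G588D']
At Zeta: gained ['I397D', 'P211Q', 'R484I'] -> total ['C575Q', 'D429K', 'G588D', 'I397D', 'P211Q', 'R484I']

Answer: C575Q,D429K,G588D,I397D,P211Q,R484I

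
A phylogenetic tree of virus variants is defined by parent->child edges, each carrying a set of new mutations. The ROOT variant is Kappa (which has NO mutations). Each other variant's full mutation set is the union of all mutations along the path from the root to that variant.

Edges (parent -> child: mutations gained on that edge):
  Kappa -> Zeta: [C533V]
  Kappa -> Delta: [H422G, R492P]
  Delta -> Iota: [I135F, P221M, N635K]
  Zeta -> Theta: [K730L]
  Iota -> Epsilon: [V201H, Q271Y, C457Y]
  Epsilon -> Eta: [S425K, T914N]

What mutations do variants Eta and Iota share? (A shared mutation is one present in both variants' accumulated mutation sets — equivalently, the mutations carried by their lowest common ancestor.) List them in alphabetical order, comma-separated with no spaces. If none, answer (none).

Answer: H422G,I135F,N635K,P221M,R492P

Derivation:
Accumulating mutations along path to Eta:
  At Kappa: gained [] -> total []
  At Delta: gained ['H422G', 'R492P'] -> total ['H422G', 'R492P']
  At Iota: gained ['I135F', 'P221M', 'N635K'] -> total ['H422G', 'I135F', 'N635K', 'P221M', 'R492P']
  At Epsilon: gained ['V201H', 'Q271Y', 'C457Y'] -> total ['C457Y', 'H422G', 'I135F', 'N635K', 'P221M', 'Q271Y', 'R492P', 'V201H']
  At Eta: gained ['S425K', 'T914N'] -> total ['C457Y', 'H422G', 'I135F', 'N635K', 'P221M', 'Q271Y', 'R492P', 'S425K', 'T914N', 'V201H']
Mutations(Eta) = ['C457Y', 'H422G', 'I135F', 'N635K', 'P221M', 'Q271Y', 'R492P', 'S425K', 'T914N', 'V201H']
Accumulating mutations along path to Iota:
  At Kappa: gained [] -> total []
  At Delta: gained ['H422G', 'R492P'] -> total ['H422G', 'R492P']
  At Iota: gained ['I135F', 'P221M', 'N635K'] -> total ['H422G', 'I135F', 'N635K', 'P221M', 'R492P']
Mutations(Iota) = ['H422G', 'I135F', 'N635K', 'P221M', 'R492P']
Intersection: ['C457Y', 'H422G', 'I135F', 'N635K', 'P221M', 'Q271Y', 'R492P', 'S425K', 'T914N', 'V201H'] ∩ ['H422G', 'I135F', 'N635K', 'P221M', 'R492P'] = ['H422G', 'I135F', 'N635K', 'P221M', 'R492P']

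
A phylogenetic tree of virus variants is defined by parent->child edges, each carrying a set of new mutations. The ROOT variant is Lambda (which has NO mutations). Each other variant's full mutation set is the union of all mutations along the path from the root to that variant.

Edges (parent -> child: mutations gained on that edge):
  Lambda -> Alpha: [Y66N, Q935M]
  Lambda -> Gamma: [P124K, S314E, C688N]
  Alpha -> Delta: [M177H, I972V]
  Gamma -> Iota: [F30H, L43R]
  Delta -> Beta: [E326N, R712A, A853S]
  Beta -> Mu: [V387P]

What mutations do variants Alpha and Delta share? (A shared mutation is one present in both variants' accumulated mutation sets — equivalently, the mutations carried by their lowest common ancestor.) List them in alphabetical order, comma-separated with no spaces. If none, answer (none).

Answer: Q935M,Y66N

Derivation:
Accumulating mutations along path to Alpha:
  At Lambda: gained [] -> total []
  At Alpha: gained ['Y66N', 'Q935M'] -> total ['Q935M', 'Y66N']
Mutations(Alpha) = ['Q935M', 'Y66N']
Accumulating mutations along path to Delta:
  At Lambda: gained [] -> total []
  At Alpha: gained ['Y66N', 'Q935M'] -> total ['Q935M', 'Y66N']
  At Delta: gained ['M177H', 'I972V'] -> total ['I972V', 'M177H', 'Q935M', 'Y66N']
Mutations(Delta) = ['I972V', 'M177H', 'Q935M', 'Y66N']
Intersection: ['Q935M', 'Y66N'] ∩ ['I972V', 'M177H', 'Q935M', 'Y66N'] = ['Q935M', 'Y66N']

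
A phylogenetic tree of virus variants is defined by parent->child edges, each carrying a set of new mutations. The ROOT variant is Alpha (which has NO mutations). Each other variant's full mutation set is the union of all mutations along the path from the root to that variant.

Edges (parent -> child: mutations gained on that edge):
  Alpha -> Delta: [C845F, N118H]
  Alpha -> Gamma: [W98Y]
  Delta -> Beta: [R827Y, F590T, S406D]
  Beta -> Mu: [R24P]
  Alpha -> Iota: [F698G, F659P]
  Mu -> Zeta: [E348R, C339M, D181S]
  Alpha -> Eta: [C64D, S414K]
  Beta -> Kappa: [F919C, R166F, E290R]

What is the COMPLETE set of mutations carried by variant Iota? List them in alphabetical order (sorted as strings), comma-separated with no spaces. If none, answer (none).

At Alpha: gained [] -> total []
At Iota: gained ['F698G', 'F659P'] -> total ['F659P', 'F698G']

Answer: F659P,F698G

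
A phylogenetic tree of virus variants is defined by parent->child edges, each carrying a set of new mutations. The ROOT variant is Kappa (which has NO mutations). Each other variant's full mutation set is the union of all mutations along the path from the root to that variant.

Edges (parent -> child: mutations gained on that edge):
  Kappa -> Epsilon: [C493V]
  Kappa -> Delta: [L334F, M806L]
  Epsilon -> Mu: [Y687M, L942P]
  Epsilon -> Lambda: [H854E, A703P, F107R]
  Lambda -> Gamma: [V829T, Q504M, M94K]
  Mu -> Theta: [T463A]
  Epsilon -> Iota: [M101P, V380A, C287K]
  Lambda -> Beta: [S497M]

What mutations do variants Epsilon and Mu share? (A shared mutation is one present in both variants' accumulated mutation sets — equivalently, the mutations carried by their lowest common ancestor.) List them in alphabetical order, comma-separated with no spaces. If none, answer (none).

Accumulating mutations along path to Epsilon:
  At Kappa: gained [] -> total []
  At Epsilon: gained ['C493V'] -> total ['C493V']
Mutations(Epsilon) = ['C493V']
Accumulating mutations along path to Mu:
  At Kappa: gained [] -> total []
  At Epsilon: gained ['C493V'] -> total ['C493V']
  At Mu: gained ['Y687M', 'L942P'] -> total ['C493V', 'L942P', 'Y687M']
Mutations(Mu) = ['C493V', 'L942P', 'Y687M']
Intersection: ['C493V'] ∩ ['C493V', 'L942P', 'Y687M'] = ['C493V']

Answer: C493V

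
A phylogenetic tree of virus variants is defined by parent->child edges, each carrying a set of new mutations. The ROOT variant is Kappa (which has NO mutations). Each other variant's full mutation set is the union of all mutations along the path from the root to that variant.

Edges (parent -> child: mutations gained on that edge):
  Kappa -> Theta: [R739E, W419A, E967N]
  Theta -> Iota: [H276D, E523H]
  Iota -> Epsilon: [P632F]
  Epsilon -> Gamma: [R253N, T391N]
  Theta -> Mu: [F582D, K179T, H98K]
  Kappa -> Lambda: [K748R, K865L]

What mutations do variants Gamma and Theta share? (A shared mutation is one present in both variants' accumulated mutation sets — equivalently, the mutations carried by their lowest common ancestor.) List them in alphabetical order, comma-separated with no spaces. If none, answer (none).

Answer: E967N,R739E,W419A

Derivation:
Accumulating mutations along path to Gamma:
  At Kappa: gained [] -> total []
  At Theta: gained ['R739E', 'W419A', 'E967N'] -> total ['E967N', 'R739E', 'W419A']
  At Iota: gained ['H276D', 'E523H'] -> total ['E523H', 'E967N', 'H276D', 'R739E', 'W419A']
  At Epsilon: gained ['P632F'] -> total ['E523H', 'E967N', 'H276D', 'P632F', 'R739E', 'W419A']
  At Gamma: gained ['R253N', 'T391N'] -> total ['E523H', 'E967N', 'H276D', 'P632F', 'R253N', 'R739E', 'T391N', 'W419A']
Mutations(Gamma) = ['E523H', 'E967N', 'H276D', 'P632F', 'R253N', 'R739E', 'T391N', 'W419A']
Accumulating mutations along path to Theta:
  At Kappa: gained [] -> total []
  At Theta: gained ['R739E', 'W419A', 'E967N'] -> total ['E967N', 'R739E', 'W419A']
Mutations(Theta) = ['E967N', 'R739E', 'W419A']
Intersection: ['E523H', 'E967N', 'H276D', 'P632F', 'R253N', 'R739E', 'T391N', 'W419A'] ∩ ['E967N', 'R739E', 'W419A'] = ['E967N', 'R739E', 'W419A']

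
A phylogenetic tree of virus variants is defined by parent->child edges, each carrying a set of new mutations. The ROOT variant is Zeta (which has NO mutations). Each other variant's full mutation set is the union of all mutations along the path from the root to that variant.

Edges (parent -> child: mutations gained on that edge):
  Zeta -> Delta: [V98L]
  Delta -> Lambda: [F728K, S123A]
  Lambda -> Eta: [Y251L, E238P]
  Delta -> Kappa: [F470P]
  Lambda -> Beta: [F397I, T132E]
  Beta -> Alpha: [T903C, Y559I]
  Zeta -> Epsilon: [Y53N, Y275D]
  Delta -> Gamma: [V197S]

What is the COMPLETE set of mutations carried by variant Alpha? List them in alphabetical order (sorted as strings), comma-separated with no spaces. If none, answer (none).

Answer: F397I,F728K,S123A,T132E,T903C,V98L,Y559I

Derivation:
At Zeta: gained [] -> total []
At Delta: gained ['V98L'] -> total ['V98L']
At Lambda: gained ['F728K', 'S123A'] -> total ['F728K', 'S123A', 'V98L']
At Beta: gained ['F397I', 'T132E'] -> total ['F397I', 'F728K', 'S123A', 'T132E', 'V98L']
At Alpha: gained ['T903C', 'Y559I'] -> total ['F397I', 'F728K', 'S123A', 'T132E', 'T903C', 'V98L', 'Y559I']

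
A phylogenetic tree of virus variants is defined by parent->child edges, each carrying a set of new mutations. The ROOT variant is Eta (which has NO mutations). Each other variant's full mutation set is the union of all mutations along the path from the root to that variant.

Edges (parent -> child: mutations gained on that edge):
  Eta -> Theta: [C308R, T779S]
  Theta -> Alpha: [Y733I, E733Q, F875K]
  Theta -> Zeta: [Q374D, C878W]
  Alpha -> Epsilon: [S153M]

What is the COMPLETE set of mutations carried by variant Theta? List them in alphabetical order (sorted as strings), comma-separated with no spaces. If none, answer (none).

At Eta: gained [] -> total []
At Theta: gained ['C308R', 'T779S'] -> total ['C308R', 'T779S']

Answer: C308R,T779S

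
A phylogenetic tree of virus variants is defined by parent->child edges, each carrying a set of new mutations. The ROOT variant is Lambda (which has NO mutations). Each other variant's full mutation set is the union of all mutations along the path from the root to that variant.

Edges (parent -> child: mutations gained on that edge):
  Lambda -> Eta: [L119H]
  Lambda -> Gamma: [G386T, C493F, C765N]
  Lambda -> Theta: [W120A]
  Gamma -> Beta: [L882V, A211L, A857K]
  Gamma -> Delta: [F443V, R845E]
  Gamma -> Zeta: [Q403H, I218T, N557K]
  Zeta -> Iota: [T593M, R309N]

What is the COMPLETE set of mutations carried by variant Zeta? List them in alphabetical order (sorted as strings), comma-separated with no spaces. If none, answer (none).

At Lambda: gained [] -> total []
At Gamma: gained ['G386T', 'C493F', 'C765N'] -> total ['C493F', 'C765N', 'G386T']
At Zeta: gained ['Q403H', 'I218T', 'N557K'] -> total ['C493F', 'C765N', 'G386T', 'I218T', 'N557K', 'Q403H']

Answer: C493F,C765N,G386T,I218T,N557K,Q403H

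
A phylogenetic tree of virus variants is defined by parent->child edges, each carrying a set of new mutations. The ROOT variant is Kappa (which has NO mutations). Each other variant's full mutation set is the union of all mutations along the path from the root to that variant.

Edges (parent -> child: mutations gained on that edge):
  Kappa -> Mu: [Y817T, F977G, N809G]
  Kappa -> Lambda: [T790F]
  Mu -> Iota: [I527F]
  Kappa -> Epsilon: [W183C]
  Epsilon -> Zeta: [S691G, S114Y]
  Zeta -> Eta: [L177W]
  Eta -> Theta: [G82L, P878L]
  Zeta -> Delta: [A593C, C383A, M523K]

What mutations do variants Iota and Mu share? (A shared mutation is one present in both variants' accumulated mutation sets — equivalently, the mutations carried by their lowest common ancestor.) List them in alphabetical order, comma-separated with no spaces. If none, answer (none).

Accumulating mutations along path to Iota:
  At Kappa: gained [] -> total []
  At Mu: gained ['Y817T', 'F977G', 'N809G'] -> total ['F977G', 'N809G', 'Y817T']
  At Iota: gained ['I527F'] -> total ['F977G', 'I527F', 'N809G', 'Y817T']
Mutations(Iota) = ['F977G', 'I527F', 'N809G', 'Y817T']
Accumulating mutations along path to Mu:
  At Kappa: gained [] -> total []
  At Mu: gained ['Y817T', 'F977G', 'N809G'] -> total ['F977G', 'N809G', 'Y817T']
Mutations(Mu) = ['F977G', 'N809G', 'Y817T']
Intersection: ['F977G', 'I527F', 'N809G', 'Y817T'] ∩ ['F977G', 'N809G', 'Y817T'] = ['F977G', 'N809G', 'Y817T']

Answer: F977G,N809G,Y817T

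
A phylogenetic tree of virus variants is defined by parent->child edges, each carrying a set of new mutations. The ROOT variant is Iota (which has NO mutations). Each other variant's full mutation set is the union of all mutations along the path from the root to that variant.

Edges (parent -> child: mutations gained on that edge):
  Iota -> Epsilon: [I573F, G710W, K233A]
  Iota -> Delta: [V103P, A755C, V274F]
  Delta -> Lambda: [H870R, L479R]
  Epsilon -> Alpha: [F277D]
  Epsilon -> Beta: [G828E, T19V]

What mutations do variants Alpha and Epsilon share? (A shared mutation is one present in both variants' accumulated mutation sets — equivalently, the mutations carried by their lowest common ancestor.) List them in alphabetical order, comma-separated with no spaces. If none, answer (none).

Answer: G710W,I573F,K233A

Derivation:
Accumulating mutations along path to Alpha:
  At Iota: gained [] -> total []
  At Epsilon: gained ['I573F', 'G710W', 'K233A'] -> total ['G710W', 'I573F', 'K233A']
  At Alpha: gained ['F277D'] -> total ['F277D', 'G710W', 'I573F', 'K233A']
Mutations(Alpha) = ['F277D', 'G710W', 'I573F', 'K233A']
Accumulating mutations along path to Epsilon:
  At Iota: gained [] -> total []
  At Epsilon: gained ['I573F', 'G710W', 'K233A'] -> total ['G710W', 'I573F', 'K233A']
Mutations(Epsilon) = ['G710W', 'I573F', 'K233A']
Intersection: ['F277D', 'G710W', 'I573F', 'K233A'] ∩ ['G710W', 'I573F', 'K233A'] = ['G710W', 'I573F', 'K233A']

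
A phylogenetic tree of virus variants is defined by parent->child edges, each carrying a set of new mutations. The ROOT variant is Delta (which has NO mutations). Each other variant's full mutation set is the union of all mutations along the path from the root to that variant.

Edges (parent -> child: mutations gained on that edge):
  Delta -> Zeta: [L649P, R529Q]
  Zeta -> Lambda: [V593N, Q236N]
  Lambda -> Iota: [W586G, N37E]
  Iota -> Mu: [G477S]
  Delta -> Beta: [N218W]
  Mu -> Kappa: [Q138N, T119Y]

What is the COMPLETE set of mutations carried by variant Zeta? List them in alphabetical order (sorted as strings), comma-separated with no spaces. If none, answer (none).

Answer: L649P,R529Q

Derivation:
At Delta: gained [] -> total []
At Zeta: gained ['L649P', 'R529Q'] -> total ['L649P', 'R529Q']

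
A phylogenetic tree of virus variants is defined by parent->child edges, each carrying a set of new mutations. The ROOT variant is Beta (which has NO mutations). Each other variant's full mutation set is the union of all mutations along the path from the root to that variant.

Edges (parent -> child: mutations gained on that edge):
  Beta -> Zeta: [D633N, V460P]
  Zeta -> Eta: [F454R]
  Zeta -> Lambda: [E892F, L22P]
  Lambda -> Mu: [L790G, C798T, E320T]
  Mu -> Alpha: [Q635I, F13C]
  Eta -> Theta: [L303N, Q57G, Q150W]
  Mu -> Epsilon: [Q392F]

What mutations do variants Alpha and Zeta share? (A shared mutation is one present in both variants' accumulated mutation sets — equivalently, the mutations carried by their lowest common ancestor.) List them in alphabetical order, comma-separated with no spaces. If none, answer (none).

Answer: D633N,V460P

Derivation:
Accumulating mutations along path to Alpha:
  At Beta: gained [] -> total []
  At Zeta: gained ['D633N', 'V460P'] -> total ['D633N', 'V460P']
  At Lambda: gained ['E892F', 'L22P'] -> total ['D633N', 'E892F', 'L22P', 'V460P']
  At Mu: gained ['L790G', 'C798T', 'E320T'] -> total ['C798T', 'D633N', 'E320T', 'E892F', 'L22P', 'L790G', 'V460P']
  At Alpha: gained ['Q635I', 'F13C'] -> total ['C798T', 'D633N', 'E320T', 'E892F', 'F13C', 'L22P', 'L790G', 'Q635I', 'V460P']
Mutations(Alpha) = ['C798T', 'D633N', 'E320T', 'E892F', 'F13C', 'L22P', 'L790G', 'Q635I', 'V460P']
Accumulating mutations along path to Zeta:
  At Beta: gained [] -> total []
  At Zeta: gained ['D633N', 'V460P'] -> total ['D633N', 'V460P']
Mutations(Zeta) = ['D633N', 'V460P']
Intersection: ['C798T', 'D633N', 'E320T', 'E892F', 'F13C', 'L22P', 'L790G', 'Q635I', 'V460P'] ∩ ['D633N', 'V460P'] = ['D633N', 'V460P']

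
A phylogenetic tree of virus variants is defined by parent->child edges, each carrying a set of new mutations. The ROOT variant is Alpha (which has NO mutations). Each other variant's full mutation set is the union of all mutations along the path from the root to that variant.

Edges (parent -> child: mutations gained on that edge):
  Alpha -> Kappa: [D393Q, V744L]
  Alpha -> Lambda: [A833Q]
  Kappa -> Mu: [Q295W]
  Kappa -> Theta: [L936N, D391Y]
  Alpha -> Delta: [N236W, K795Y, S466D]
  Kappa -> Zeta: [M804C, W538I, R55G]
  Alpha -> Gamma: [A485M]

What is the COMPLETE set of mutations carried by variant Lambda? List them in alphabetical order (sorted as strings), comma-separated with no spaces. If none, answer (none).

At Alpha: gained [] -> total []
At Lambda: gained ['A833Q'] -> total ['A833Q']

Answer: A833Q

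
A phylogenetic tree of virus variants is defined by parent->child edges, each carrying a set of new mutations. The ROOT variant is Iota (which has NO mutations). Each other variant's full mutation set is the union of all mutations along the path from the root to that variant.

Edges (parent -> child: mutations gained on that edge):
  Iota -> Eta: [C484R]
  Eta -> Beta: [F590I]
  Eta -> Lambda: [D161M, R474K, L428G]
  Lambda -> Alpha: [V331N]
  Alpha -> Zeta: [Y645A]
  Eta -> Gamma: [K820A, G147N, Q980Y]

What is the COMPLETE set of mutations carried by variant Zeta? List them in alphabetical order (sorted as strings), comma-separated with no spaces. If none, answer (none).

Answer: C484R,D161M,L428G,R474K,V331N,Y645A

Derivation:
At Iota: gained [] -> total []
At Eta: gained ['C484R'] -> total ['C484R']
At Lambda: gained ['D161M', 'R474K', 'L428G'] -> total ['C484R', 'D161M', 'L428G', 'R474K']
At Alpha: gained ['V331N'] -> total ['C484R', 'D161M', 'L428G', 'R474K', 'V331N']
At Zeta: gained ['Y645A'] -> total ['C484R', 'D161M', 'L428G', 'R474K', 'V331N', 'Y645A']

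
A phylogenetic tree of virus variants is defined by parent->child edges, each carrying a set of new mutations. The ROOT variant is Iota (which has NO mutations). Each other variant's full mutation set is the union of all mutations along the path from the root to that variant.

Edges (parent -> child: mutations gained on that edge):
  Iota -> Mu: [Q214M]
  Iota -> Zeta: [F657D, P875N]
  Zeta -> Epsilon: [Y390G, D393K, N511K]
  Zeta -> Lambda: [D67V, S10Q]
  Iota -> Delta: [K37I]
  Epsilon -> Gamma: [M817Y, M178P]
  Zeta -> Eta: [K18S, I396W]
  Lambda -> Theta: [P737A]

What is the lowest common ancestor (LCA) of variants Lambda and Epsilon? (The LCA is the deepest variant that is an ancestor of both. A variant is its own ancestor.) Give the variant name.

Path from root to Lambda: Iota -> Zeta -> Lambda
  ancestors of Lambda: {Iota, Zeta, Lambda}
Path from root to Epsilon: Iota -> Zeta -> Epsilon
  ancestors of Epsilon: {Iota, Zeta, Epsilon}
Common ancestors: {Iota, Zeta}
Walk up from Epsilon: Epsilon (not in ancestors of Lambda), Zeta (in ancestors of Lambda), Iota (in ancestors of Lambda)
Deepest common ancestor (LCA) = Zeta

Answer: Zeta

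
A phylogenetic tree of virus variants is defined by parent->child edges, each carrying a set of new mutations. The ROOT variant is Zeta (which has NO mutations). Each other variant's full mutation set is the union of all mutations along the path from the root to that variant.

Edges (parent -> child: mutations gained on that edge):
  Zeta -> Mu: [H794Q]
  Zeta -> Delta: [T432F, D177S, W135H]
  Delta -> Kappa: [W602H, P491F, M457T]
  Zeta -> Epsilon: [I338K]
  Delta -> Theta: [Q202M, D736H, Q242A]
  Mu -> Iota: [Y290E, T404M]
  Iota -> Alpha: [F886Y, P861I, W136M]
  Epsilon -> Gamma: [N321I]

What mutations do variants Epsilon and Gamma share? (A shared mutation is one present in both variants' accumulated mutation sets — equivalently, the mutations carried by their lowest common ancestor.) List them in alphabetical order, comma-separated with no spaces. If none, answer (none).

Answer: I338K

Derivation:
Accumulating mutations along path to Epsilon:
  At Zeta: gained [] -> total []
  At Epsilon: gained ['I338K'] -> total ['I338K']
Mutations(Epsilon) = ['I338K']
Accumulating mutations along path to Gamma:
  At Zeta: gained [] -> total []
  At Epsilon: gained ['I338K'] -> total ['I338K']
  At Gamma: gained ['N321I'] -> total ['I338K', 'N321I']
Mutations(Gamma) = ['I338K', 'N321I']
Intersection: ['I338K'] ∩ ['I338K', 'N321I'] = ['I338K']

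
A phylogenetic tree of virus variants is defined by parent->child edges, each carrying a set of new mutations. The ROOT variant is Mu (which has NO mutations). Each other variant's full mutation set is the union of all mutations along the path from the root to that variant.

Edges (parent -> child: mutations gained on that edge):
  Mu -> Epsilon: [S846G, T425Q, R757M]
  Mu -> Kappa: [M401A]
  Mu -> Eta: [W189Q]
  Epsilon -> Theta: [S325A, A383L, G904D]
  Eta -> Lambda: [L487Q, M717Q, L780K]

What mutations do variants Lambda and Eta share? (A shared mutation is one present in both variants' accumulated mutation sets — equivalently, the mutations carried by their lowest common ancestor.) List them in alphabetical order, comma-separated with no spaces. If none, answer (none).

Answer: W189Q

Derivation:
Accumulating mutations along path to Lambda:
  At Mu: gained [] -> total []
  At Eta: gained ['W189Q'] -> total ['W189Q']
  At Lambda: gained ['L487Q', 'M717Q', 'L780K'] -> total ['L487Q', 'L780K', 'M717Q', 'W189Q']
Mutations(Lambda) = ['L487Q', 'L780K', 'M717Q', 'W189Q']
Accumulating mutations along path to Eta:
  At Mu: gained [] -> total []
  At Eta: gained ['W189Q'] -> total ['W189Q']
Mutations(Eta) = ['W189Q']
Intersection: ['L487Q', 'L780K', 'M717Q', 'W189Q'] ∩ ['W189Q'] = ['W189Q']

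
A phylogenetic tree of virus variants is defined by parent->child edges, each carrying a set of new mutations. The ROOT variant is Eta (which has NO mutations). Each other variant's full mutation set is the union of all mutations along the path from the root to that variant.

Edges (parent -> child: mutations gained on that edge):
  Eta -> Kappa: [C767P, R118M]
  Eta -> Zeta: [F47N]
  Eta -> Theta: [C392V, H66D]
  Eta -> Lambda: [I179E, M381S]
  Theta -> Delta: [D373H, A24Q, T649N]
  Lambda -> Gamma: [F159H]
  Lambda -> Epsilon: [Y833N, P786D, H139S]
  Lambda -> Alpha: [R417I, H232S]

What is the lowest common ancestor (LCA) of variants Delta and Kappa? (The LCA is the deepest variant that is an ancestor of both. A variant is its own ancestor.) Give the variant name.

Answer: Eta

Derivation:
Path from root to Delta: Eta -> Theta -> Delta
  ancestors of Delta: {Eta, Theta, Delta}
Path from root to Kappa: Eta -> Kappa
  ancestors of Kappa: {Eta, Kappa}
Common ancestors: {Eta}
Walk up from Kappa: Kappa (not in ancestors of Delta), Eta (in ancestors of Delta)
Deepest common ancestor (LCA) = Eta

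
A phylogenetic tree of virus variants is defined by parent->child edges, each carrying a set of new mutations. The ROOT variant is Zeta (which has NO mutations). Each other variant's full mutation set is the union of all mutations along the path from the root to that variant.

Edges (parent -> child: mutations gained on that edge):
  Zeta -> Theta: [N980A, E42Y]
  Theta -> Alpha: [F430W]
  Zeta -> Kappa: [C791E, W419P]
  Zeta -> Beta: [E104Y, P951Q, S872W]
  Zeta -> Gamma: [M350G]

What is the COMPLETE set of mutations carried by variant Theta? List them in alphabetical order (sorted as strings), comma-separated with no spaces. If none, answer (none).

At Zeta: gained [] -> total []
At Theta: gained ['N980A', 'E42Y'] -> total ['E42Y', 'N980A']

Answer: E42Y,N980A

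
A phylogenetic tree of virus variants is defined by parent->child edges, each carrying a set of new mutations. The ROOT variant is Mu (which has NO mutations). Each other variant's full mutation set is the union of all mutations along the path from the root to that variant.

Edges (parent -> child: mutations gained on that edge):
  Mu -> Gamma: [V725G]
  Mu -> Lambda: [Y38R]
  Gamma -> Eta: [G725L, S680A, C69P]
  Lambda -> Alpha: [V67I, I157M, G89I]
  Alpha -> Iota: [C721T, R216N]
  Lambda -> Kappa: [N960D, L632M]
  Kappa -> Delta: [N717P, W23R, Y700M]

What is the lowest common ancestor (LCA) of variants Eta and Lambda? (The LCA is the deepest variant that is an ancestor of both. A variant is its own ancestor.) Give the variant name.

Path from root to Eta: Mu -> Gamma -> Eta
  ancestors of Eta: {Mu, Gamma, Eta}
Path from root to Lambda: Mu -> Lambda
  ancestors of Lambda: {Mu, Lambda}
Common ancestors: {Mu}
Walk up from Lambda: Lambda (not in ancestors of Eta), Mu (in ancestors of Eta)
Deepest common ancestor (LCA) = Mu

Answer: Mu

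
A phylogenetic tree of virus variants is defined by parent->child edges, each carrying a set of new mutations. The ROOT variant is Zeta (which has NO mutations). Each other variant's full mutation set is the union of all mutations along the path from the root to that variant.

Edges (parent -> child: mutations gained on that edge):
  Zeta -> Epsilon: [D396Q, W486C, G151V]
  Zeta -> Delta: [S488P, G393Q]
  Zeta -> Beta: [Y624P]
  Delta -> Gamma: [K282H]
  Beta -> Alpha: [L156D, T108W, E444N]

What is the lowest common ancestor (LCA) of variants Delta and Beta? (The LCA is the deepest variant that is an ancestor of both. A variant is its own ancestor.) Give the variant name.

Path from root to Delta: Zeta -> Delta
  ancestors of Delta: {Zeta, Delta}
Path from root to Beta: Zeta -> Beta
  ancestors of Beta: {Zeta, Beta}
Common ancestors: {Zeta}
Walk up from Beta: Beta (not in ancestors of Delta), Zeta (in ancestors of Delta)
Deepest common ancestor (LCA) = Zeta

Answer: Zeta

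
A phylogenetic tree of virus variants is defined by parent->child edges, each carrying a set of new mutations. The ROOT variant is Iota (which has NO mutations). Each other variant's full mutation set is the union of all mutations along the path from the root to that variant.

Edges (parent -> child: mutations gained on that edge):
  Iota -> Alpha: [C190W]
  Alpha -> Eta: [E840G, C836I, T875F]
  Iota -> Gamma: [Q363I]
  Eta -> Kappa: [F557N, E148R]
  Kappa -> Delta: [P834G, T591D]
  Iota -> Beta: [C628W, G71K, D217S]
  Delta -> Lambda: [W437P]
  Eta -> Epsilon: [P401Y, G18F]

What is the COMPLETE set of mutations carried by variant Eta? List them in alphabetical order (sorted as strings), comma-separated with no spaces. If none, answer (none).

Answer: C190W,C836I,E840G,T875F

Derivation:
At Iota: gained [] -> total []
At Alpha: gained ['C190W'] -> total ['C190W']
At Eta: gained ['E840G', 'C836I', 'T875F'] -> total ['C190W', 'C836I', 'E840G', 'T875F']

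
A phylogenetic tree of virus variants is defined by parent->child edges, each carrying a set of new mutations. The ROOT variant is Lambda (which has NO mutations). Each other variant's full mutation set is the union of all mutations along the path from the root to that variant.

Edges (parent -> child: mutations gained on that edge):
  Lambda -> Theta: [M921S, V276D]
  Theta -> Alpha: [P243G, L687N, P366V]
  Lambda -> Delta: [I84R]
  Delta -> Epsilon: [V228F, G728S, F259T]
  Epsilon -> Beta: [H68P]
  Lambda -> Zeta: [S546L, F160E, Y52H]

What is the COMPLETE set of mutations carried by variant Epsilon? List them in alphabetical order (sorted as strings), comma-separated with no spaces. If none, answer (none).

At Lambda: gained [] -> total []
At Delta: gained ['I84R'] -> total ['I84R']
At Epsilon: gained ['V228F', 'G728S', 'F259T'] -> total ['F259T', 'G728S', 'I84R', 'V228F']

Answer: F259T,G728S,I84R,V228F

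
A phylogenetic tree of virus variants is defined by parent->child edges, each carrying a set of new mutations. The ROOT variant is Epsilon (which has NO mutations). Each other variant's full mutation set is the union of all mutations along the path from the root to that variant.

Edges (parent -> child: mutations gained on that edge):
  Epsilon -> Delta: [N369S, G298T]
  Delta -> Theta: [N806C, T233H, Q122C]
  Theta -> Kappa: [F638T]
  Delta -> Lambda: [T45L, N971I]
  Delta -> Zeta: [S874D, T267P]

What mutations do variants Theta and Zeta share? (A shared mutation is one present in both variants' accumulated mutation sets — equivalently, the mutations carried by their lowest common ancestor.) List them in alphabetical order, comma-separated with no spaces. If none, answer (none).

Accumulating mutations along path to Theta:
  At Epsilon: gained [] -> total []
  At Delta: gained ['N369S', 'G298T'] -> total ['G298T', 'N369S']
  At Theta: gained ['N806C', 'T233H', 'Q122C'] -> total ['G298T', 'N369S', 'N806C', 'Q122C', 'T233H']
Mutations(Theta) = ['G298T', 'N369S', 'N806C', 'Q122C', 'T233H']
Accumulating mutations along path to Zeta:
  At Epsilon: gained [] -> total []
  At Delta: gained ['N369S', 'G298T'] -> total ['G298T', 'N369S']
  At Zeta: gained ['S874D', 'T267P'] -> total ['G298T', 'N369S', 'S874D', 'T267P']
Mutations(Zeta) = ['G298T', 'N369S', 'S874D', 'T267P']
Intersection: ['G298T', 'N369S', 'N806C', 'Q122C', 'T233H'] ∩ ['G298T', 'N369S', 'S874D', 'T267P'] = ['G298T', 'N369S']

Answer: G298T,N369S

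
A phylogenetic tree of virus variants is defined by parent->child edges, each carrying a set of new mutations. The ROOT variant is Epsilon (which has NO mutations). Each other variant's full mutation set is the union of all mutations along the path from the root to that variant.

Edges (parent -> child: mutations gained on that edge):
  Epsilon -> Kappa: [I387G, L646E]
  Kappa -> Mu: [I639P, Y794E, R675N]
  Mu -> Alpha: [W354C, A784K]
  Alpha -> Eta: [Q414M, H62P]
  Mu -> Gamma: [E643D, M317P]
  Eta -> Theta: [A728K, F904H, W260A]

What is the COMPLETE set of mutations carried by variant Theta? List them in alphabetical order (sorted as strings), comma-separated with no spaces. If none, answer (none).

Answer: A728K,A784K,F904H,H62P,I387G,I639P,L646E,Q414M,R675N,W260A,W354C,Y794E

Derivation:
At Epsilon: gained [] -> total []
At Kappa: gained ['I387G', 'L646E'] -> total ['I387G', 'L646E']
At Mu: gained ['I639P', 'Y794E', 'R675N'] -> total ['I387G', 'I639P', 'L646E', 'R675N', 'Y794E']
At Alpha: gained ['W354C', 'A784K'] -> total ['A784K', 'I387G', 'I639P', 'L646E', 'R675N', 'W354C', 'Y794E']
At Eta: gained ['Q414M', 'H62P'] -> total ['A784K', 'H62P', 'I387G', 'I639P', 'L646E', 'Q414M', 'R675N', 'W354C', 'Y794E']
At Theta: gained ['A728K', 'F904H', 'W260A'] -> total ['A728K', 'A784K', 'F904H', 'H62P', 'I387G', 'I639P', 'L646E', 'Q414M', 'R675N', 'W260A', 'W354C', 'Y794E']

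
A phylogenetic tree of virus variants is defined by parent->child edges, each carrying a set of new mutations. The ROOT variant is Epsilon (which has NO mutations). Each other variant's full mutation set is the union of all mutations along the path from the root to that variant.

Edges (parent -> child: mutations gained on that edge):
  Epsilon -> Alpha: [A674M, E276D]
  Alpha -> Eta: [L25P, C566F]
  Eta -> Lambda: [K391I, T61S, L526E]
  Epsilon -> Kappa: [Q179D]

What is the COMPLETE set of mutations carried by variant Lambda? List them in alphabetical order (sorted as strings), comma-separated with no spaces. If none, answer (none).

Answer: A674M,C566F,E276D,K391I,L25P,L526E,T61S

Derivation:
At Epsilon: gained [] -> total []
At Alpha: gained ['A674M', 'E276D'] -> total ['A674M', 'E276D']
At Eta: gained ['L25P', 'C566F'] -> total ['A674M', 'C566F', 'E276D', 'L25P']
At Lambda: gained ['K391I', 'T61S', 'L526E'] -> total ['A674M', 'C566F', 'E276D', 'K391I', 'L25P', 'L526E', 'T61S']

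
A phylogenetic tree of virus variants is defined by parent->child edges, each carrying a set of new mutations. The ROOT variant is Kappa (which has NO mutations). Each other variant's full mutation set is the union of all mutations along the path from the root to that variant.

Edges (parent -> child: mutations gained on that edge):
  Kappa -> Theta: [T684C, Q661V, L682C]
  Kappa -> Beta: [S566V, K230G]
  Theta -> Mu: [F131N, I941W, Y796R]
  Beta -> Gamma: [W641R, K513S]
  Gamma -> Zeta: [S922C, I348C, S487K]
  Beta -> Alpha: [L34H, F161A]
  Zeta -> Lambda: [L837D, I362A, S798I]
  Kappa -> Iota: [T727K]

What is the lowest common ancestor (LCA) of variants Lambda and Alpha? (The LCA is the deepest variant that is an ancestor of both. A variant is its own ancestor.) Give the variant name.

Answer: Beta

Derivation:
Path from root to Lambda: Kappa -> Beta -> Gamma -> Zeta -> Lambda
  ancestors of Lambda: {Kappa, Beta, Gamma, Zeta, Lambda}
Path from root to Alpha: Kappa -> Beta -> Alpha
  ancestors of Alpha: {Kappa, Beta, Alpha}
Common ancestors: {Kappa, Beta}
Walk up from Alpha: Alpha (not in ancestors of Lambda), Beta (in ancestors of Lambda), Kappa (in ancestors of Lambda)
Deepest common ancestor (LCA) = Beta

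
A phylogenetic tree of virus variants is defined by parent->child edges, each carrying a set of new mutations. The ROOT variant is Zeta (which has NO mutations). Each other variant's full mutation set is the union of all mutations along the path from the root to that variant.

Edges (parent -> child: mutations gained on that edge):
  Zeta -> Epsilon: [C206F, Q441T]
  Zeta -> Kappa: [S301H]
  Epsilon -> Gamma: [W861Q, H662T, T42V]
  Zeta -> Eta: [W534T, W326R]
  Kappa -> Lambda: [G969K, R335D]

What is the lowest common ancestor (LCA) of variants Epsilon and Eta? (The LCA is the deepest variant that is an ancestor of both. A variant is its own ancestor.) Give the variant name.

Path from root to Epsilon: Zeta -> Epsilon
  ancestors of Epsilon: {Zeta, Epsilon}
Path from root to Eta: Zeta -> Eta
  ancestors of Eta: {Zeta, Eta}
Common ancestors: {Zeta}
Walk up from Eta: Eta (not in ancestors of Epsilon), Zeta (in ancestors of Epsilon)
Deepest common ancestor (LCA) = Zeta

Answer: Zeta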